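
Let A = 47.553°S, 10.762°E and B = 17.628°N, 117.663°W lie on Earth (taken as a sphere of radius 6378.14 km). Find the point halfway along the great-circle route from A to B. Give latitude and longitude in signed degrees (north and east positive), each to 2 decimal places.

-30.08°, -72.92°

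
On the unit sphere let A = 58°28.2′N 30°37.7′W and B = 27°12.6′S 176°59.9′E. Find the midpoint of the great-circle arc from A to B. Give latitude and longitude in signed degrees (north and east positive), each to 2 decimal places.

38.87°, -153.35°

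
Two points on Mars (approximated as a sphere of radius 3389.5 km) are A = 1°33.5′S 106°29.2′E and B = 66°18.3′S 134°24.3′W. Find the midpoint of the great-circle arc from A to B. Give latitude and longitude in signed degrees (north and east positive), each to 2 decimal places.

The central angle between A and B is δ = 1.7422 rad.
With f = 0.5, the slerp weights are sin((1−f)δ)/sin δ = 0.7764 and sin(fδ)/sin δ = 0.7764.
Weighted sum of the unit vectors: (0.7764)·(-0.2837,0.9585,-0.0272) + (0.7764)·(-0.2812,-0.2871,-0.9157) = (-0.4386, 0.5213, -0.7321).
Converting back: φ = atan2(z, √(x²+y²)) = -47.06°, λ = atan2(y, x) = 130.07°.

-47.06°, 130.07°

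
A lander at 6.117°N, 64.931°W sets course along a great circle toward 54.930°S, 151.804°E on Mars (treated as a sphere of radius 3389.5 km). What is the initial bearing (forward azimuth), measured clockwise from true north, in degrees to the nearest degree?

204°

Δλ = -143.265° = -2.5004 rad.
y = sin Δλ · cos φ₂ = (-0.5981)(0.5746) = -0.3437
x = cos φ₁ sin φ₂ − sin φ₁ cos φ₂ cos Δλ = (0.9943)(-0.8185) − (0.1066)(0.5746)(-0.8014) = -0.7647
θ = atan2(y, x) = -155.80°; adding 360° gives 204°.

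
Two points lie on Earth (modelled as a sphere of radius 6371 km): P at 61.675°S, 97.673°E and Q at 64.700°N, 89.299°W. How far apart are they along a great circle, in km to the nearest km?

19530 km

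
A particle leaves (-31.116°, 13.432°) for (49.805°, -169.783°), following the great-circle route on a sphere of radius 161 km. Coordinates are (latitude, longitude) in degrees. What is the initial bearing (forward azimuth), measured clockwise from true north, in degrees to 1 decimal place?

6.4°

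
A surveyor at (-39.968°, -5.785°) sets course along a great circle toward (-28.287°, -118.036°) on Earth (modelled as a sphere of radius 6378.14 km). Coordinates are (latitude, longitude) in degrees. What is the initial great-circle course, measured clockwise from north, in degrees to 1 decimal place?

234.7°

With φ₁ = -0.6976, φ₂ = -0.4937, Δλ = -1.9591 rad, the forward-azimuth formula gives
θ = atan2( sin Δλ cos φ₂ , cos φ₁ sin φ₂ − sin φ₁ cos φ₂ cos Δλ ) = atan2(-0.8150, -0.5774) = -125.32°.
Adding 360° brings this into [0°, 360°): 234.7°.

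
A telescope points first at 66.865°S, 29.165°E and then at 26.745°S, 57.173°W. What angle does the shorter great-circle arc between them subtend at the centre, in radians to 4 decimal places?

In radians: φ₁ = -1.1670, φ₂ = -0.4668, Δλ = -86.338° = -1.5069 rad.
cos c = sin φ₁ sin φ₂ + cos φ₁ cos φ₂ cos Δλ = (-0.9196)(-0.4500) + (0.3929)(0.8930)(0.0639) = 0.43624,
so c = arccos(0.43624) = 1.11938 rad.
So the angular separation is 1.1194 rad.

1.1194 rad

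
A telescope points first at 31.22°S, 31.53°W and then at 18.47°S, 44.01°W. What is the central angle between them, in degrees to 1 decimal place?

17.0°

In radians: φ₁ = -0.5449, φ₂ = -0.3224, Δλ = -12.480° = -0.2178 rad.
Haversine: a = sin²(Δφ/2) + cos φ₁ cos φ₂ sin²(Δλ/2) = 0.0123 + (0.8552)(0.9485)(0.0118) = 0.02191.
Central angle c = 2·arcsin(√a) = 0.29714 rad.
So the angular separation is 17.0°.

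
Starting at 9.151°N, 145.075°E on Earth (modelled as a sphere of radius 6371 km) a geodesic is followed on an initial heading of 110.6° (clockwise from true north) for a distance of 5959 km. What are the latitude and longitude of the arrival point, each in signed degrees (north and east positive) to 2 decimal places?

-10.67°, -164.88°

Angular distance δ = d/R = 5959/6371 = 0.93533 rad; initial bearing θ = 1.9303 rad.
sin φ₂ = sin φ₁ cos δ + cos φ₁ sin δ cos θ = (0.1590)(0.5936) + (0.9873)(0.8048)(-0.3518) = -0.1852, so φ₂ = -10.67°.
Δλ = atan2(sin θ sin δ cos φ₁, cos δ − sin φ₁ sin φ₂) = atan2(0.7437, 0.6230) = 50.049°.
λ₂ = 145.075° + 50.049° = 195.12° → -164.88° after wrapping to (−180°, 180°].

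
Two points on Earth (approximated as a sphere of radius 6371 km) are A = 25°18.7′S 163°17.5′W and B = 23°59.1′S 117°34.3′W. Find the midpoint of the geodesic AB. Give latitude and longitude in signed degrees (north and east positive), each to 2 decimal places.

Central angle δ = 0.7221 rad. Interpolating on the sphere with fraction f = 0.5:
P = [sin((1−f)δ)·A + sin(fδ)·B] / sin δ = 0.5345·A + 0.5345·B in Cartesian coordinates,
giving P = (-0.6888, -0.5718, -0.4458), i.e. latitude -26.47°, longitude -140.30°.

-26.47°, -140.30°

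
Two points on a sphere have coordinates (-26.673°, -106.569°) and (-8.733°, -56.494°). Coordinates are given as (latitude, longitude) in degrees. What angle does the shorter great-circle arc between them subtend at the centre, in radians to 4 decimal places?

With latitudes φ₁ = -26.673°, φ₂ = -8.733° and longitude difference Δλ = 50.075°:
cos c = sin φ₁ sin φ₂ + cos φ₁ cos φ₂ cos Δλ = (-0.4489)(-0.1518) + (0.8936)(0.9884)(0.6418) = 0.63500,
so c = arccos(0.63500) = 0.88279 rad.
So the angular separation is 0.8828 rad.

0.8828 rad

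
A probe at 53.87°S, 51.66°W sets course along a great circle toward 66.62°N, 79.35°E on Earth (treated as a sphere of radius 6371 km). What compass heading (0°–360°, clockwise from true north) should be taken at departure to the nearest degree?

With φ₁ = -0.9402, φ₂ = 1.1627, Δλ = 2.2866 rad, the forward-azimuth formula gives
θ = atan2( sin Δλ cos φ₂ , cos φ₁ sin φ₂ − sin φ₁ cos φ₂ cos Δλ ) = atan2(0.2994, 0.3309) = 42.14°.
So the initial bearing is 42°.

42°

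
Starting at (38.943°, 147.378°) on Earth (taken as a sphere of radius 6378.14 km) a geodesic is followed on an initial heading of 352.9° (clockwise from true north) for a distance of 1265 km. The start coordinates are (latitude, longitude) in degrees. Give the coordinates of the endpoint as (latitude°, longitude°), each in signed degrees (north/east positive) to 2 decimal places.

Angular distance δ = d/R = 1265/6378.14 = 0.19833 rad; initial bearing θ = 6.1593 rad.
sin φ₂ = sin φ₁ cos δ + cos φ₁ sin δ cos θ = (0.6285)(0.9804) + (0.7778)(0.1970)(0.9923) = 0.7683, so φ₂ = 50.20°.
Δλ = atan2(sin θ sin δ cos φ₁, cos δ − sin φ₁ sin φ₂) = atan2(-0.0189, 0.4975) = -2.180°.
λ₂ = 147.378° − 2.180° = 145.20°.

50.20°, 145.20°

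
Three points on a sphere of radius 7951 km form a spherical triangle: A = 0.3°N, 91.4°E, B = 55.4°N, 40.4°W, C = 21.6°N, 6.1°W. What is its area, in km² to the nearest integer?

57128850 km²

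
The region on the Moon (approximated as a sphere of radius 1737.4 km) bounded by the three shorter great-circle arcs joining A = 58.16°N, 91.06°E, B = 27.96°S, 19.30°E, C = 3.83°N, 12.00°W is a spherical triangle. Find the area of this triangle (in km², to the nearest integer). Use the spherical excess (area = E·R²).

Side lengths (central angles): a = 0.7645, b = 1.6330, c = 1.8260 rad; semiperimeter s = 2.1118.
By l'Huilier's theorem, tan(E/4) = √[tan(s/2) tan((s−a)/2) tan((s−b)/2) tan((s−c)/2)], giving spherical excess E = 0.8759 rad.
Area = E·R² = 0.8759 × (1737.4)² ≈ 2644059 km².

2644059 km²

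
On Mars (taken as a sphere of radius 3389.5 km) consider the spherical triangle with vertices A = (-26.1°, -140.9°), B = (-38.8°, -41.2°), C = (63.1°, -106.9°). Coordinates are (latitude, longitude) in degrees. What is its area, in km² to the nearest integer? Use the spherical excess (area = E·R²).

Side lengths (central angles): a = 1.9973, b = 1.6263, c = 1.4124 rad; semiperimeter s = 2.5180.
By l'Huilier's theorem, tan(E/4) = √[tan(s/2) tan((s−a)/2) tan((s−b)/2) tan((s−c)/2)], giving spherical excess E = 1.8344 rad.
Area = E·R² = 1.8344 × (3389.5)² ≈ 21074320 km².

21074320 km²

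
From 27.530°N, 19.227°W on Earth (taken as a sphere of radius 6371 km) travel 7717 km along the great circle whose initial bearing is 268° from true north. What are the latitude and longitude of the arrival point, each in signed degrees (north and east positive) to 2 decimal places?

7.68°, -89.95°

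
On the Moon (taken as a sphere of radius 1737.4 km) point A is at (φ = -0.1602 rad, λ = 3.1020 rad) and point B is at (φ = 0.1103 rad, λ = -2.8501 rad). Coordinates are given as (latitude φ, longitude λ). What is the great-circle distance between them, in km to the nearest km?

With latitudes φ₁ = -9.179°, φ₂ = 6.320° and longitude difference Δλ = 18.970°:
cos c = sin φ₁ sin φ₂ + cos φ₁ cos φ₂ cos Δλ = (-0.1595)(0.1101) + (0.9872)(0.9939)(0.9457) = 0.91035,
so c = arccos(0.91035) = 0.42667 rad.
Distance = R·c = 1737.4 × 0.4267 ≈ 741 km.

741 km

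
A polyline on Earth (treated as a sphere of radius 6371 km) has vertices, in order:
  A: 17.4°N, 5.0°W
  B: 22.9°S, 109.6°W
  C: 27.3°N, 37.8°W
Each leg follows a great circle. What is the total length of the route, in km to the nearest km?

21719 km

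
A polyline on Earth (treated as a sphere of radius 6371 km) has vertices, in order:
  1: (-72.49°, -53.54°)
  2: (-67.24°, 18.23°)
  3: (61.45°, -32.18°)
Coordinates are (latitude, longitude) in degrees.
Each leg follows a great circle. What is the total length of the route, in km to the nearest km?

Leg 1→2: central angle 0.4133 rad, distance 2632.8 km.
Leg 2→3: central angle 2.3353 rad, distance 14878.1 km.
Total: 2632.8 + 14878.1 ≈ 17511 km.

17511 km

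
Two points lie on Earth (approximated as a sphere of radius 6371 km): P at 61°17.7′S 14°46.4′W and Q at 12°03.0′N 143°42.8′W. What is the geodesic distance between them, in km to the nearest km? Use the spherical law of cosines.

With latitudes φ₁ = -61.295°, φ₂ = 12.050° and longitude difference Δλ = -128.940°:
cos c = sin φ₁ sin φ₂ + cos φ₁ cos φ₂ cos Δλ = (-0.8771)(0.2088) + (0.4803)(0.9780)(-0.6285) = -0.47833,
so c = arccos(-0.47833) = 2.06955 rad.
Distance = R·c = 6371 × 2.0695 ≈ 13185 km.

13185 km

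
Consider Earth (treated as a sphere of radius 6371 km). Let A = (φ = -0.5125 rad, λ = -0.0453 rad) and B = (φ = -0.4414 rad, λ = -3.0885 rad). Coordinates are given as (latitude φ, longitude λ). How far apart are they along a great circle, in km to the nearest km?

13908 km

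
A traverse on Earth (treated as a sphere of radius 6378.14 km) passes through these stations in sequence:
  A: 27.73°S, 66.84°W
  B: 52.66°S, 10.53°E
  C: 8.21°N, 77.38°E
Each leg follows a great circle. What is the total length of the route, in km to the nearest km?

16008 km

Leg A→B: central angle 1.0618 rad, distance 6772.1 km.
Leg B→C: central angle 1.4480 rad, distance 9235.6 km.
Total: 6772.1 + 9235.6 ≈ 16008 km.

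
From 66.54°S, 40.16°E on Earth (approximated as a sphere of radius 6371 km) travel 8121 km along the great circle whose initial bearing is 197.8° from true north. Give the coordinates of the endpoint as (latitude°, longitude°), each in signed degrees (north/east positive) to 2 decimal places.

-39.07°, -117.72°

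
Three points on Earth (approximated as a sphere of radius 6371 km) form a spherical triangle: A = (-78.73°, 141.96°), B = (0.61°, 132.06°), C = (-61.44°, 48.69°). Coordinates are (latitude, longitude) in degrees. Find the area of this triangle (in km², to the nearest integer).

18975814 km²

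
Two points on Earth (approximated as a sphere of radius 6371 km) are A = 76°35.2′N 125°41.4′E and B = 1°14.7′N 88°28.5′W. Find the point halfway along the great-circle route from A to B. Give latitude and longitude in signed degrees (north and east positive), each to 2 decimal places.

50.55°, -97.64°

The central angle between A and B is δ = 1.7424 rad.
With f = 0.5, the slerp weights are sin((1−f)δ)/sin δ = 0.7765 and sin(fδ)/sin δ = 0.7765.
Weighted sum of the unit vectors: (0.7765)·(-0.1353,0.1884,0.9727) + (0.7765)·(0.0266,-0.9994,0.0217) = (-0.0844, -0.6297, 0.7722).
Converting back: φ = atan2(z, √(x²+y²)) = 50.55°, λ = atan2(y, x) = -97.64°.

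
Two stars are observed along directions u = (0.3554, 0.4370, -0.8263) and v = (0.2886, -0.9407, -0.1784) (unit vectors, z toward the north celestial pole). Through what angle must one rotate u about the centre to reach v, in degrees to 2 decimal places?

99.27°

u·v = -0.1611; |u| = 1.0000, |v| = 1.0000.
cos θ = (u·v)/(|u||v|) = -0.1611, so θ = 99.27°.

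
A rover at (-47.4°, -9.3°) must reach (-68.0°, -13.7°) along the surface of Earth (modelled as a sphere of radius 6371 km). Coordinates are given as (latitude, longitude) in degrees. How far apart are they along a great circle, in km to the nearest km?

2304 km

In radians: φ₁ = -0.8273, φ₂ = -1.1868, Δλ = -4.400° = -0.0768 rad.
Haversine: a = sin²(Δφ/2) + cos φ₁ cos φ₂ sin²(Δλ/2) = 0.0320 + (0.6769)(0.3746)(0.0015) = 0.03234.
Central angle c = 2·arcsin(√a) = 0.36166 rad.
Distance = R·c = 6371 × 0.3617 ≈ 2304 km.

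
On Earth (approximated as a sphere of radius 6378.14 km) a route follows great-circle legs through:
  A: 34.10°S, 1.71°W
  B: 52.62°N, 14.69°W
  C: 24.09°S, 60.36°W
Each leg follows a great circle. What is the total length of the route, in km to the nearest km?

19353 km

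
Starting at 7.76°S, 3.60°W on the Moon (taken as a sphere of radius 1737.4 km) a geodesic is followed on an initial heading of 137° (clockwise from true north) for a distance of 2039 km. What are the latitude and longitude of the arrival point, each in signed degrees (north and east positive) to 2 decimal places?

Angular distance δ = d/R = 2039/1737.4 = 1.17359 rad; initial bearing θ = 2.3911 rad.
sin φ₂ = sin φ₁ cos δ + cos φ₁ sin δ cos θ = (-0.1350)(0.3868) + (0.9908)(0.9221)(-0.7314) = -0.7205, so φ₂ = -46.09°.
Δλ = atan2(sin θ sin δ cos φ₁, cos δ − sin φ₁ sin φ₂) = atan2(0.6231, 0.2896) = 65.077°.
λ₂ = -3.600° + 65.077° = 61.48°.

-46.09°, 61.48°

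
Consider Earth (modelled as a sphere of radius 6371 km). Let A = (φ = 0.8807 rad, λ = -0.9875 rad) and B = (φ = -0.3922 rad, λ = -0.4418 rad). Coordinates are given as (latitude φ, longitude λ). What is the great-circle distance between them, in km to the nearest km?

8672 km

In radians: φ₁ = 0.8807, φ₂ = -0.3922, Δλ = 31.266° = 0.5457 rad.
Haversine: a = sin²(Δφ/2) + cos φ₁ cos φ₂ sin²(Δλ/2) = 0.3532 + (0.6366)(0.9241)(0.0726) = 0.39596.
Central angle c = 2·arcsin(√a) = 1.36119 rad.
Distance = R·c = 6371 × 1.3612 ≈ 8672 km.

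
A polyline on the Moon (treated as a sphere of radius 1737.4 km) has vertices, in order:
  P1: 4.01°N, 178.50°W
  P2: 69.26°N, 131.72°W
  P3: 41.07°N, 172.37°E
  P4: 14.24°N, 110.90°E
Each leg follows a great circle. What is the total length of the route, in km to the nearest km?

5203 km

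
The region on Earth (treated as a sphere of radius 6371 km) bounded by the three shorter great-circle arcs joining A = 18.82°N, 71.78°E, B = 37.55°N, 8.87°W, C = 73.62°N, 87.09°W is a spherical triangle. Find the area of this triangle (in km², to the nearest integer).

28015720 km²

Side lengths (central angles): a = 0.8888, b = 1.5102, c = 1.2466 rad; semiperimeter s = 1.8228.
By l'Huilier's theorem, tan(E/4) = √[tan(s/2) tan((s−a)/2) tan((s−b)/2) tan((s−c)/2)], giving spherical excess E = 0.6902 rad.
Area = E·R² = 0.6902 × (6371)² ≈ 28015720 km².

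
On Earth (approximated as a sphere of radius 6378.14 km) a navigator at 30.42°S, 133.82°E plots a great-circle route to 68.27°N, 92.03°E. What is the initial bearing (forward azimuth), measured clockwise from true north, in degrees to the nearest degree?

345°

With φ₁ = -0.5309, φ₂ = 1.1915, Δλ = -0.7294 rad, the forward-azimuth formula gives
θ = atan2( sin Δλ cos φ₂ , cos φ₁ sin φ₂ − sin φ₁ cos φ₂ cos Δλ ) = atan2(-0.2467, 0.9408) = -14.69°.
Adding 360° brings this into [0°, 360°): 345°.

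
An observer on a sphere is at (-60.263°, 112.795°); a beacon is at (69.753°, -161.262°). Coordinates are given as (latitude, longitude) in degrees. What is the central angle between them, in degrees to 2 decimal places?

143.37°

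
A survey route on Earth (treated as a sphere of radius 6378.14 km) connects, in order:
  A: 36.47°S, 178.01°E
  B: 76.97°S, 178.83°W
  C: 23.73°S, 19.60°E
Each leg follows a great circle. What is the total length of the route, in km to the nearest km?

Leg A→B: central angle 0.7073 rad, distance 4511.1 km.
Leg B→C: central angle 1.3733 rad, distance 8758.9 km.
Total: 4511.1 + 8758.9 ≈ 13270 km.

13270 km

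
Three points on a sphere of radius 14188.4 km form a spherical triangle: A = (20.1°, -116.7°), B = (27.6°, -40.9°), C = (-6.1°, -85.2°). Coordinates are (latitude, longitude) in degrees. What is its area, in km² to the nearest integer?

Side lengths (central angles): a = 0.9503, b = 0.7080, c = 1.1989 rad; semiperimeter s = 1.4286.
By l'Huilier's theorem, tan(E/4) = √[tan(s/2) tan((s−a)/2) tan((s−b)/2) tan((s−c)/2)], giving spherical excess E = 0.3822 rad.
Area = E·R² = 0.3822 × (14188.4)² ≈ 76950870 km².

76950870 km²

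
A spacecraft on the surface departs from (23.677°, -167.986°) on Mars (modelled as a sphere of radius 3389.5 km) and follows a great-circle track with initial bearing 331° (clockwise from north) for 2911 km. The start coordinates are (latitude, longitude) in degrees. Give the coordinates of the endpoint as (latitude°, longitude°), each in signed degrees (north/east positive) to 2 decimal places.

60.32°, 144.18°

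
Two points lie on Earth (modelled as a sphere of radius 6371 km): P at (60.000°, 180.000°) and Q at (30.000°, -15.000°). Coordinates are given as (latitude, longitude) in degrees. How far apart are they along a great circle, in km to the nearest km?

9914 km

Let φ₁ = 1.0472 rad, φ₂ = 0.5236 rad, and Δλ = 2.8798 rad.
cos c = sin φ₁ sin φ₂ + cos φ₁ cos φ₂ cos Δλ = (0.8660)(0.5000) + (0.5000)(0.8660)(-0.9659) = 0.01475,
so c = arccos(0.01475) = 1.55604 rad.
Distance = R·c = 6371 × 1.5560 ≈ 9914 km.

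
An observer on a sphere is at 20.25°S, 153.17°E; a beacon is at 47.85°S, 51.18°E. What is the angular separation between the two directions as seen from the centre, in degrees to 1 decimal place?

82.8°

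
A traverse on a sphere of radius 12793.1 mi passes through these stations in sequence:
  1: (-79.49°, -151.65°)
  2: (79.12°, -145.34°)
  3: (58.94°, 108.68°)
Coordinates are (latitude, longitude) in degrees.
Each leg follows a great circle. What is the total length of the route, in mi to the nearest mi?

43342 mi

Leg 1→2: central angle 2.7688 rad, distance 35422.0 mi.
Leg 2→3: central angle 0.6191 rad, distance 7919.8 mi.
Total: 35422.0 + 7919.8 ≈ 43342 mi.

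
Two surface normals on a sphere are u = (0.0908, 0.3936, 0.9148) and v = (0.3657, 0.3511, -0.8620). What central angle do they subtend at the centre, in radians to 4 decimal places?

u·v = -0.6172; |u| = 1.0000, |v| = 1.0000.
cos θ = (u·v)/(|u||v|) = -0.6171, so θ = 2.2359 rad.

2.2359 rad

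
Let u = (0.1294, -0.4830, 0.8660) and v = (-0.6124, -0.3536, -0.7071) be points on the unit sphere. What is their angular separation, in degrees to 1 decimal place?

121.4°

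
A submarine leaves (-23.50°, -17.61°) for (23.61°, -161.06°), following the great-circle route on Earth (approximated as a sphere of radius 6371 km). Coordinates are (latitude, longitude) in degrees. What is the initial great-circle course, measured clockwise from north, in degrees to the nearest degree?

278°

Δλ = -143.450° = -2.5037 rad.
y = sin Δλ · cos φ₂ = (-0.5955)(0.9163) = -0.5457
x = cos φ₁ sin φ₂ − sin φ₁ cos φ₂ cos Δλ = (0.9171)(0.4005) − (-0.3987)(0.9163)(-0.8033) = 0.0738
θ = atan2(y, x) = -82.30°; adding 360° gives 278°.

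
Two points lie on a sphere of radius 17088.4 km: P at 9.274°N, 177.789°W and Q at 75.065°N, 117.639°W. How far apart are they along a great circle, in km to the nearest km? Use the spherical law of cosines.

21952 km

In radians: φ₁ = 0.1619, φ₂ = 1.3101, Δλ = 60.150° = 1.0498 rad.
cos c = sin φ₁ sin φ₂ + cos φ₁ cos φ₂ cos Δλ = (0.1612)(0.9662) + (0.9869)(0.2577)(0.4977) = 0.28231,
so c = arccos(0.28231) = 1.28459 rad.
Distance = R·c = 17088.4 × 1.2846 ≈ 21952 km.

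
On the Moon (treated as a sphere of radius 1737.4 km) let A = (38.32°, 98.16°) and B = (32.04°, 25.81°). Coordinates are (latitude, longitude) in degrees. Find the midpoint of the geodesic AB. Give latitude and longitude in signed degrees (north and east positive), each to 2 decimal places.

41.12°, 60.37°

Central angle δ = 1.0115 rad. Interpolating on the sphere with fraction f = 0.5:
P = [sin((1−f)δ)·A + sin(fδ)·B] / sin δ = 0.5716·A + 0.5716·B in Cartesian coordinates,
giving P = (0.3725, 0.6548, 0.6576), i.e. latitude 41.12°, longitude 60.37°.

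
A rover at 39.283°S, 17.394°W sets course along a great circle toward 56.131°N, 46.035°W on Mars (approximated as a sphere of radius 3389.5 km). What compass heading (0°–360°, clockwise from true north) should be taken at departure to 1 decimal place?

344.3°

With φ₁ = -0.6856, φ₂ = 0.9797, Δλ = -0.4999 rad, the forward-azimuth formula gives
θ = atan2( sin Δλ cos φ₂ , cos φ₁ sin φ₂ − sin φ₁ cos φ₂ cos Δλ ) = atan2(-0.2671, 0.9524) = -15.67°.
Adding 360° brings this into [0°, 360°): 344.3°.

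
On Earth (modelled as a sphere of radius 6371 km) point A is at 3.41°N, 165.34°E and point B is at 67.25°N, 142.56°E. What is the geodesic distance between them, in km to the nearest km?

7311 km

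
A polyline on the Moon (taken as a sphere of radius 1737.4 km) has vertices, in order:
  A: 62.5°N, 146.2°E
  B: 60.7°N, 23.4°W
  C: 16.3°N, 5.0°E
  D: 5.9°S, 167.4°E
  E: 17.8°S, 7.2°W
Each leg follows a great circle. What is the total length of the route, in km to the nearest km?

12765 km

Leg A→B: central angle 0.9869 rad, distance 1714.6 km.
Leg B→C: central angle 0.8527 rad, distance 1481.5 km.
Leg C→D: central angle 2.7902 rad, distance 4847.6 km.
Leg D→E: central angle 2.7176 rad, distance 4721.6 km.
Total: 1714.6 + 1481.5 + 4847.6 + 4721.6 ≈ 12765 km.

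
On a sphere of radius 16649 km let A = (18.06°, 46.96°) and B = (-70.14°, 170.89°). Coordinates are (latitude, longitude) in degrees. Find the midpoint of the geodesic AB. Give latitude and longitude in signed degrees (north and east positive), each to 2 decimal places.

-37.84°, 67.28°

The central angle between A and B is δ = 2.0622 rad.
With f = 0.5, the slerp weights are sin((1−f)δ)/sin δ = 0.9730 and sin(fδ)/sin δ = 0.9730.
Weighted sum of the unit vectors: (0.9730)·(0.6489,0.6949,0.3100) + (0.9730)·(-0.3354,0.0538,-0.9405) = (0.3050, 0.7284, -0.6135).
Converting back: φ = atan2(z, √(x²+y²)) = -37.84°, λ = atan2(y, x) = 67.28°.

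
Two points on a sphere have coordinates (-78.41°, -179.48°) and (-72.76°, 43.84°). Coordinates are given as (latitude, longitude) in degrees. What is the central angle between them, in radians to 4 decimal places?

With latitudes φ₁ = -78.410°, φ₂ = -72.760° and longitude difference Δλ = -136.680°:
cos c = sin φ₁ sin φ₂ + cos φ₁ cos φ₂ cos Δλ = (-0.9796)(-0.9551) + (0.2009)(0.2964)(-0.7275) = 0.89228,
so c = arccos(0.89228) = 0.46843 rad.
So the angular separation is 0.4684 rad.

0.4684 rad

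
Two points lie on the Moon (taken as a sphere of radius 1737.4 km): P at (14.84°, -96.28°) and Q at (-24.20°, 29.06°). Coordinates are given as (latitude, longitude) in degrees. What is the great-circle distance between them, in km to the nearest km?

3880 km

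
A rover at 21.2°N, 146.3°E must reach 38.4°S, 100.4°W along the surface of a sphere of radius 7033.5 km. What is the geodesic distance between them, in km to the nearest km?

In radians: φ₁ = 0.3700, φ₂ = -0.6702, Δλ = 113.300° = 1.9775 rad.
cos c = sin φ₁ sin φ₂ + cos φ₁ cos φ₂ cos Δλ = (0.3616)(-0.6211) + (0.9323)(0.7837)(-0.3955) = -0.51363,
so c = arccos(-0.51363) = 2.11021 rad.
Distance = R·c = 7033.5 × 2.1102 ≈ 14842 km.

14842 km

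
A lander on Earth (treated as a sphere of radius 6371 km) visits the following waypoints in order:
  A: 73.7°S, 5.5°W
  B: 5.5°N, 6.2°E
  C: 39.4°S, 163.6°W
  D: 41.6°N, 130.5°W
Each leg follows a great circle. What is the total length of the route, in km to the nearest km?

Leg A→B: central angle 1.3882 rad, distance 8844.3 km.
Leg B→C: central angle 2.5285 rad, distance 16108.9 km.
Leg C→D: central angle 1.5081 rad, distance 9608.1 km.
Total: 8844.3 + 16108.9 + 9608.1 ≈ 34561 km.

34561 km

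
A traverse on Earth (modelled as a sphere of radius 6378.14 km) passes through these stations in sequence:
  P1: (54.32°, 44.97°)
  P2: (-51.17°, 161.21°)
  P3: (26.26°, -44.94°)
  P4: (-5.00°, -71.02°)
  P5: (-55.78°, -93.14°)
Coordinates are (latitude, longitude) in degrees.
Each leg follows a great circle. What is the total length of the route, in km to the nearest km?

42826 km

Leg P1→P2: central angle 2.4889 rad, distance 15874.8 km.
Leg P2→P3: central angle 2.5857 rad, distance 16491.8 km.
Leg P3→P4: central angle 0.7015 rad, distance 4474.4 km.
Leg P4→P5: central angle 0.9384 rad, distance 5985.4 km.
Total: 15874.8 + 16491.8 + 4474.4 + 5985.4 ≈ 42826 km.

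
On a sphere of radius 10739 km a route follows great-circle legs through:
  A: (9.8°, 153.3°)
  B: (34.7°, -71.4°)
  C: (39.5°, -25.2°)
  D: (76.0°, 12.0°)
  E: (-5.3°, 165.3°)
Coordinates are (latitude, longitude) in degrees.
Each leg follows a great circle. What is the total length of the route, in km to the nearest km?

Leg A→B: central angle 2.0703 rad, distance 22232.5 km.
Leg B→C: central angle 0.6415 rad, distance 6889.2 km.
Leg C→D: central angle 0.6984 rad, distance 7500.1 km.
Leg D→E: central angle 1.8806 rad, distance 20195.3 km.
Total: 22232.5 + 6889.2 + 7500.1 + 20195.3 ≈ 56817 km.

56817 km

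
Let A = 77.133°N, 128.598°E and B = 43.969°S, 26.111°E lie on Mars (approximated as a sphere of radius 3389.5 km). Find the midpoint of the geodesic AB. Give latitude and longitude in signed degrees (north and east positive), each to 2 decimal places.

The central angle between A and B is δ = 2.3624 rad.
With f = 0.5, the slerp weights are sin((1−f)δ)/sin δ = 1.3164 and sin(fδ)/sin δ = 1.3164.
Weighted sum of the unit vectors: (1.3164)·(-0.1389,0.1740,0.9749) + (1.3164)·(0.6463,0.3168,-0.6943) = (0.6679, 0.6461, 0.3694).
Converting back: φ = atan2(z, √(x²+y²)) = 21.68°, λ = atan2(y, x) = 44.05°.

21.68°, 44.05°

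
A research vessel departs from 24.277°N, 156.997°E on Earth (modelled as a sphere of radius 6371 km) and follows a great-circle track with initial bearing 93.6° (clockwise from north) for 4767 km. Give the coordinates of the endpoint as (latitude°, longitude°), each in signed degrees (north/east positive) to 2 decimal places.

15.21°, -158.28°

Angular distance δ = d/R = 4767/6371 = 0.74823 rad; initial bearing θ = 1.6336 rad.
sin φ₂ = sin φ₁ cos δ + cos φ₁ sin δ cos θ = (0.4111)(0.7329) + (0.9116)(0.6803)(-0.0628) = 0.2624, so φ₂ = 15.21°.
Δλ = atan2(sin θ sin δ cos φ₁, cos δ − sin φ₁ sin φ₂) = atan2(0.6190, 0.6250) = 44.721°.
λ₂ = 156.997° + 44.721° = 201.72° → -158.28° after wrapping to (−180°, 180°].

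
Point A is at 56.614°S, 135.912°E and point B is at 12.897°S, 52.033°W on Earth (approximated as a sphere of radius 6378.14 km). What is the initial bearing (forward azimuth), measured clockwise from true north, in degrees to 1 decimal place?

171.7°

Δλ = 172.055° = 3.0029 rad.
y = sin Δλ · cos φ₂ = (0.1382)(0.9748) = 0.1347
x = cos φ₁ sin φ₂ − sin φ₁ cos φ₂ cos Δλ = (0.5503)(-0.2232) − (-0.8350)(0.9748)(-0.9904) = -0.9289
θ = atan2(y, x) = 171.75°, so the bearing is 171.7°.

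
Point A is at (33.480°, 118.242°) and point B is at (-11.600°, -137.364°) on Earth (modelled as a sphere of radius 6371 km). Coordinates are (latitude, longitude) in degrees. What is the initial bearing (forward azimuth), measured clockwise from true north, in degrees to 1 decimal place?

92.0°

Δλ = 104.394° = 1.8220 rad.
y = sin Δλ · cos φ₂ = (0.9686)(0.9796) = 0.9488
x = cos φ₁ sin φ₂ − sin φ₁ cos φ₂ cos Δλ = (0.8341)(-0.2011) − (0.5516)(0.9796)(-0.2486) = -0.0334
θ = atan2(y, x) = 92.02°, so the bearing is 92.0°.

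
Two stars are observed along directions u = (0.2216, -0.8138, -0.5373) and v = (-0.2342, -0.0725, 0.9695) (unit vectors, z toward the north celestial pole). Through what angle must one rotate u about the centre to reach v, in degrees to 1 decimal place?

120.9°

u·v = -0.5138; |u| = 1.0000, |v| = 1.0000.
cos θ = (u·v)/(|u||v|) = -0.5138, so θ = 120.9°.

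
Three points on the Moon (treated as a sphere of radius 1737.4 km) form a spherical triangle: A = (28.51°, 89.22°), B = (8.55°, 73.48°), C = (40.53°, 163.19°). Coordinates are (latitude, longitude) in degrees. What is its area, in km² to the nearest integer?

265521 km²

Side lengths (central angles): a = 1.4702, b = 1.0534, c = 0.4339 rad; semiperimeter s = 1.4787.
By l'Huilier's theorem, tan(E/4) = √[tan(s/2) tan((s−a)/2) tan((s−b)/2) tan((s−c)/2)], giving spherical excess E = 0.0880 rad.
Area = E·R² = 0.0880 × (1737.4)² ≈ 265521 km².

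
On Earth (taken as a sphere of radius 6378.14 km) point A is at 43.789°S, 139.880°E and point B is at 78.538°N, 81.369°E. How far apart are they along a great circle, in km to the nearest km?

14149 km

With latitudes φ₁ = -43.789°, φ₂ = 78.538° and longitude difference Δλ = -58.511°:
cos c = sin φ₁ sin φ₂ + cos φ₁ cos φ₂ cos Δλ = (-0.6920)(0.9801) + (0.7219)(0.1987)(0.5223) = -0.60327,
so c = arccos(-0.60327) = 2.21840 rad.
Distance = R·c = 6378.14 × 2.2184 ≈ 14149 km.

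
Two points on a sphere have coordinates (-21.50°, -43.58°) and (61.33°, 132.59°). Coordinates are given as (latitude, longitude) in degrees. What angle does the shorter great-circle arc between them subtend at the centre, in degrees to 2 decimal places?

In radians: φ₁ = -0.3752, φ₂ = 1.0704, Δλ = 176.170° = 3.0747 rad.
Haversine: a = sin²(Δφ/2) + cos φ₁ cos φ₂ sin²(Δλ/2) = 0.4376 + (0.9304)(0.4798)(0.9989) = 0.88348.
Central angle c = 2·arcsin(√a) = 2.44487 rad.
So the angular separation is 140.08°.

140.08°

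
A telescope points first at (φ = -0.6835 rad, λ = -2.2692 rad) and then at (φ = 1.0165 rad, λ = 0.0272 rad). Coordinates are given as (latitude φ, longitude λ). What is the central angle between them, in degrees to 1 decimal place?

143.9°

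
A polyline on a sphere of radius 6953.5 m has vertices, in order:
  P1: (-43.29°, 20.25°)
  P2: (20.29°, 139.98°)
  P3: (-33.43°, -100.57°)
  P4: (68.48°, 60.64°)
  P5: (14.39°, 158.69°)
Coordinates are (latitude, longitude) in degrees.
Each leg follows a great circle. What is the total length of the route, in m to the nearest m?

57435 m

Leg P1→P2: central angle 2.1851 rad, distance 15193.8 m.
Leg P2→P3: central angle 2.1845 rad, distance 15190.0 m.
Leg P3→P4: central angle 2.5020 rad, distance 17397.6 m.
Leg P4→P5: central angle 1.3883 rad, distance 9653.9 m.
Total: 15193.8 + 15190.0 + 17397.6 + 9653.9 ≈ 57435 m.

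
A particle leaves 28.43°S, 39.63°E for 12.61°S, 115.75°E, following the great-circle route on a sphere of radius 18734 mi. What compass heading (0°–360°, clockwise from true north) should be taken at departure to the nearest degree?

95°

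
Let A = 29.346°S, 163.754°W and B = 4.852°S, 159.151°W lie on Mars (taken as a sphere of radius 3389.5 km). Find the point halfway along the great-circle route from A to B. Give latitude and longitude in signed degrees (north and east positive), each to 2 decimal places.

The central angle between A and B is δ = 0.4342 rad.
With f = 0.5, the slerp weights are sin((1−f)δ)/sin δ = 0.5120 and sin(fδ)/sin δ = 0.5120.
Weighted sum of the unit vectors: (0.5120)·(-0.8369,-0.2439,-0.4901) + (0.5120)·(-0.9312,-0.3546,-0.0846) = (-0.9053, -0.3064, -0.2942).
Converting back: φ = atan2(z, √(x²+y²)) = -17.11°, λ = atan2(y, x) = -161.30°.

-17.11°, -161.30°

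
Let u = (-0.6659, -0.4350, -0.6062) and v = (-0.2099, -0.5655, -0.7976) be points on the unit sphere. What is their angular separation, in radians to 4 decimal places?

u·v = 0.8693; |u| = 1.0001, |v| = 1.0000.
cos θ = (u·v)/(|u||v|) = 0.8692, so θ = 0.5172 rad.

0.5172 rad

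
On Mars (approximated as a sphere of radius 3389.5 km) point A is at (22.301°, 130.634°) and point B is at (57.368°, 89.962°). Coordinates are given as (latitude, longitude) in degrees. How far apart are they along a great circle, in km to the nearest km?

2706 km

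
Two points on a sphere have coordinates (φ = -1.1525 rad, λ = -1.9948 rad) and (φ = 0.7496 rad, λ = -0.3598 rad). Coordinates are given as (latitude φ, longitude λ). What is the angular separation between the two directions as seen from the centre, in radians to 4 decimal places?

In radians: φ₁ = -1.1525, φ₂ = 0.7496, Δλ = 93.679° = 1.6350 rad.
cos c = sin φ₁ sin φ₂ + cos φ₁ cos φ₂ cos Δλ = (-0.9138)(0.6813) + (0.4062)(0.7320)(-0.0642) = -0.64168,
so c = arccos(-0.64168) = 2.26748 rad.
So the angular separation is 2.2675 rad.

2.2675 rad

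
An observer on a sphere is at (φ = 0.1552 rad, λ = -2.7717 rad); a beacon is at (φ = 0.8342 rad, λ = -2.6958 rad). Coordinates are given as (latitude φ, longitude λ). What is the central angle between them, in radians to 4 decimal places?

In radians: φ₁ = 0.1552, φ₂ = 0.8342, Δλ = 4.349° = 0.0759 rad.
cos c = sin φ₁ sin φ₂ + cos φ₁ cos φ₂ cos Δλ = (0.1546)(0.7408) + (0.9880)(0.6718)(0.9971) = 0.77629,
so c = arccos(0.77629) = 0.68204 rad.
So the angular separation is 0.6820 rad.

0.6820 rad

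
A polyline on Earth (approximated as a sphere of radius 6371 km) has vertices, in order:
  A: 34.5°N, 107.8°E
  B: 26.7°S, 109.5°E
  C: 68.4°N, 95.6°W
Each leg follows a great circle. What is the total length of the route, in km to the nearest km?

21896 km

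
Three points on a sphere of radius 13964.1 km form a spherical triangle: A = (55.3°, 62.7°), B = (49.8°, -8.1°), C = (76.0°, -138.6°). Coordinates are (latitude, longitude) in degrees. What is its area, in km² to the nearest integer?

59791670 km²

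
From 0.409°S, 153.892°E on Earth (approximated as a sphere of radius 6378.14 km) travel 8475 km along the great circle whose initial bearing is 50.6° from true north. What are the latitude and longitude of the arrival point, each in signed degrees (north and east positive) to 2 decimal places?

Angular distance δ = d/R = 8475/6378.14 = 1.32876 rad; initial bearing θ = 0.8831 rad.
sin φ₂ = sin φ₁ cos δ + cos φ₁ sin δ cos θ = (-0.0071)(0.2397) + (1.0000)(0.9709)(0.6347) = 0.6145, so φ₂ = 37.92°.
Δλ = atan2(sin θ sin δ cos φ₁, cos δ − sin φ₁ sin φ₂) = atan2(0.7502, 0.2441) = 71.978°.
λ₂ = 153.892° + 71.978° = 225.87° → -134.13° after wrapping to (−180°, 180°].

37.92°, -134.13°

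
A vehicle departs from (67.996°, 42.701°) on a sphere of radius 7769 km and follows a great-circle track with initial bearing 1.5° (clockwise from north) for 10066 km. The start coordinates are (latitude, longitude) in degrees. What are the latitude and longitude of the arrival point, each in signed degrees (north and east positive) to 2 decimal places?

37.76°, -139.13°

Angular distance δ = d/R = 10066/7769 = 1.29566 rad; initial bearing θ = 0.0262 rad.
sin φ₂ = sin φ₁ cos δ + cos φ₁ sin δ cos θ = (0.9272)(0.2717) + (0.3747)(0.9624)(0.9997) = 0.6123, so φ₂ = 37.76°.
Δλ = atan2(sin θ sin δ cos φ₁, cos δ − sin φ₁ sin φ₂) = atan2(0.0094, -0.2961) = 178.174°.
λ₂ = 42.701° + 178.174° = 220.87° → -139.13° after wrapping to (−180°, 180°].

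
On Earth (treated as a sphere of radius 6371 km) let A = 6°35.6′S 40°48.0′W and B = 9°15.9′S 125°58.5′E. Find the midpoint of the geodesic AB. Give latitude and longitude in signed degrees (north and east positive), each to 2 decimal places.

-50.41°, 40.98°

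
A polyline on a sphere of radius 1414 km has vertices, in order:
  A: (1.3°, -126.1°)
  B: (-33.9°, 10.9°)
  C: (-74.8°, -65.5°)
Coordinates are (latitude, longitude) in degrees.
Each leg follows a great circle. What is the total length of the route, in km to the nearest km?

4496 km

Leg A→B: central angle 2.2389 rad, distance 3165.9 km.
Leg B→C: central angle 0.9405 rad, distance 1329.8 km.
Total: 3165.9 + 1329.8 ≈ 4496 km.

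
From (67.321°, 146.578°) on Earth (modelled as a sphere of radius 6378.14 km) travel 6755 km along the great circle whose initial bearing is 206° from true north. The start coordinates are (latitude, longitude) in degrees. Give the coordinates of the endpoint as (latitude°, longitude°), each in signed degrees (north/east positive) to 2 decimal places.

8.61°, 123.84°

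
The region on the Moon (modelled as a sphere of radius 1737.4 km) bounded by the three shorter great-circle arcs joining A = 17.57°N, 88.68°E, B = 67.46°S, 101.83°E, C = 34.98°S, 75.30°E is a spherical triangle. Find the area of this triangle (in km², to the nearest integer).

624703 km²

Side lengths (central angles): a = 0.6258, b = 0.9436, c = 1.4937 rad; semiperimeter s = 1.5315.
By l'Huilier's theorem, tan(E/4) = √[tan(s/2) tan((s−a)/2) tan((s−b)/2) tan((s−c)/2)], giving spherical excess E = 0.2070 rad.
Area = E·R² = 0.2070 × (1737.4)² ≈ 624703 km².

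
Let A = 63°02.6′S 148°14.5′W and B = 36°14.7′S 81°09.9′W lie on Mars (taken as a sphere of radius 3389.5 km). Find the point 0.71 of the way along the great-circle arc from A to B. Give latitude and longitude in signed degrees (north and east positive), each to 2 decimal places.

The central angle between A and B is δ = 0.8374 rad.
With f = 0.71, the slerp weights are sin((1−f)δ)/sin δ = 0.3237 and sin(fδ)/sin δ = 0.7540.
Weighted sum of the unit vectors: (0.3237)·(-0.3854,-0.2386,-0.8913) + (0.7540)·(0.1239,-0.7969,-0.5912) = (-0.0314, -0.6781, -0.7343).
Converting back: φ = atan2(z, √(x²+y²)) = -47.25°, λ = atan2(y, x) = -92.65°.

-47.25°, -92.65°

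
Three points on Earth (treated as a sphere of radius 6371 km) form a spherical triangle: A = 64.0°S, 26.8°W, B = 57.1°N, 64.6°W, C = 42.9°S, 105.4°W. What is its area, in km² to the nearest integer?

50250671 km²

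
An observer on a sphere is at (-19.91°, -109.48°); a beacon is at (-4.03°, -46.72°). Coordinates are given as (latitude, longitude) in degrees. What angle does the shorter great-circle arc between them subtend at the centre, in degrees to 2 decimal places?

63.05°

In radians: φ₁ = -0.3475, φ₂ = -0.0703, Δλ = 62.760° = 1.0954 rad.
cos c = sin φ₁ sin φ₂ + cos φ₁ cos φ₂ cos Δλ = (-0.3405)(-0.0703) + (0.9402)(0.9975)(0.4577) = 0.45323,
so c = arccos(0.45323) = 1.10041 rad.
So the angular separation is 63.05°.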